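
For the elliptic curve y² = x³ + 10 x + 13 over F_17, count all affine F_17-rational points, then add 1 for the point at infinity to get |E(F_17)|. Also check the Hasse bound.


Affine points = {(0, 8), (0, 9), (3, 6), (3, 11), (4, 7), (4, 10), (5, 1), (5, 16), (6, 0), (7, 1), (7, 16), (9, 4), (9, 13), (10, 5), (10, 12), (11, 3), (11, 14), (12, 5), (12, 12), (15, 6), (15, 11), (16, 6), (16, 11)}; affine count = 23; |E(F_17)| = 24.

Discriminant check: Δ ∝ 4a³ + 27b² = 4·10³ + 27·13² = 4·1000 + 27·169 ≡ 12 (mod 17). Nonzero ⇒ E is nonsingular.
For each x ∈ F_17, compute rhs = x³ + 10·x + 13 mod 17, then count y ∈ F_17 with y² ≡ rhs.
  x = 0: rhs = 13, matching y values: 8, 9 (2 points).
  x = 1: rhs = 7, matching y values: none (0 points).
  x = 2: rhs = 7, matching y values: none (0 points).
  x = 3: rhs = 2, matching y values: 6, 11 (2 points).
  x = 4: rhs = 15, matching y values: 7, 10 (2 points).
  x = 5: rhs = 1, matching y values: 1, 16 (2 points).
  x = 6: rhs = 0, matching y values: 0 (1 points).
  x = 7: rhs = 1, matching y values: 1, 16 (2 points).
  x = 8: rhs = 10, matching y values: none (0 points).
  x = 9: rhs = 16, matching y values: 4, 13 (2 points).
  x = 10: rhs = 8, matching y values: 5, 12 (2 points).
  x = 11: rhs = 9, matching y values: 3, 14 (2 points).
  x = 12: rhs = 8, matching y values: 5, 12 (2 points).
  x = 13: rhs = 11, matching y values: none (0 points).
  x = 14: rhs = 7, matching y values: none (0 points).
  x = 15: rhs = 2, matching y values: 6, 11 (2 points).
  x = 16: rhs = 2, matching y values: 6, 11 (2 points).
Total affine count: 23.
Full point count |E(F_17)| = 23 + 1 = 24.
Hasse bound: |24 − (17+1)| = |6| = 6 ≤ 2√17 ≈ 8.2462 ✓.


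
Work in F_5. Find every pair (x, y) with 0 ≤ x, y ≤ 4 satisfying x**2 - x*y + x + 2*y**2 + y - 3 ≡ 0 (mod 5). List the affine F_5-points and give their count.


Affine F_5-points: {(0, 1)}; count = 1.

For each of the 25 pairs (x, y) ∈ F_5², evaluate f(x, y) mod 5. Record the zeros.
  x = 0: [0↦2, 1↦0, 2↦2, 3↦3, 4↦3]  zeros at y ∈ {1}
  x = 1: [0↦4, 1↦1, 2↦2, 3↦2, 4↦1]  zeros at y ∈ ∅
  x = 2: [0↦3, 1↦4, 2↦4, 3↦3, 4↦1]  zeros at y ∈ ∅
  x = 3: [0↦4, 1↦4, 2↦3, 3↦1, 4↦3]  zeros at y ∈ ∅
  x = 4: [0↦2, 1↦1, 2↦4, 3↦1, 4↦2]  zeros at y ∈ ∅
Collecting zeros: affine points = {(0, 1)}.
Total count |C(F_5)_aff| = 1.


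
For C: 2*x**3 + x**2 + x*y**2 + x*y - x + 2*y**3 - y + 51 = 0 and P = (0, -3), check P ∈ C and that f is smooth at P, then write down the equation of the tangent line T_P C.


Tangent line at P: 5*x + 53*y + 159 = 0.

Step 1: f(0, -3) = 0, so P lies on C.
Step 2: partial derivatives
  f_x(x, y) = 6*x**2 + 2*x + y**2 + y - 1, f_y(x, y) = 2*x*y + x + 6*y**2 - 1.
  f_x(P) = 5, f_y(P) = 53 (gradient nonzero, so P is smooth).
Step 3: tangent line at P: 5·(x − 0) + 53·(y − -3) = 0.
Expanding: 5*x + 53*y + 159 = 0.


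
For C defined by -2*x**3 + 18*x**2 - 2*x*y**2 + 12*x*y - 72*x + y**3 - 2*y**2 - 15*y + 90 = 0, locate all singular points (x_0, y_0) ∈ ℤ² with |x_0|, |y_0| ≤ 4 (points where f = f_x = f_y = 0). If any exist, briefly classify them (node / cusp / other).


Singular points: {(3, 3)}; classification: cusp.

Compute partial derivatives:
  f_x = -6*x**2 + 36*x - 2*y**2 + 12*y - 72.
  f_y = -4*x*y + 12*x + 3*y**2 - 4*y - 15.
Scan x_0 ∈ {−4, ..., 4}. For each x_0, f_y(x_0, y) is a polynomial in y; find its integer roots y ∈ {−4, ..., 4}, then test f_x and f at those candidates.
  x = -4: f_y(-4, y) = 3*y**2 + 12*y - 63; vanishes at y ∈ {3}. (-4, 3): f_x = -294 ≠ 0.
  x = -3: f_y(-3, y) = 3*y**2 + 8*y - 51; vanishes at y ∈ {3}. (-3, 3): f_x = -216 ≠ 0.
  x = -2: f_y(-2, y) = 3*y**2 + 4*y - 39; vanishes at y ∈ {3}. (-2, 3): f_x = -150 ≠ 0.
  x = -1: f_y(-1, y) = 3*y**2 - 27; vanishes at y ∈ {-3, 3}. (-1, -3): f_x = -168 ≠ 0; (-1, 3): f_x = -96 ≠ 0.
  x = 0: f_y(0, y) = 3*y**2 - 4*y - 15; vanishes at y ∈ {3}. (0, 3): f_x = -54 ≠ 0.
  x = 1: f_y(1, y) = 3*y**2 - 8*y - 3; vanishes at y ∈ {3}. (1, 3): f_x = -24 ≠ 0.
  x = 2: f_y(2, y) = 3*y**2 - 12*y + 9; vanishes at y ∈ {1, 3}. (2, 1): f_x = -14 ≠ 0; (2, 3): f_x = -6 ≠ 0.
  x = 3: f_y(3, y) = 3*y**2 - 16*y + 21; vanishes at y ∈ {3}. (3, 3): f_x = 0, f = 0 — SINGULAR.
  x = 4: f_y(4, y) = 3*y**2 - 20*y + 33; vanishes at y ∈ {3}. (4, 3): f_x = -6 ≠ 0.
Only singular point on the grid: (3, 3).
Classify: substitute x = 3 + u, y = 3 + v and expand: f = -2*u**3 - 2*u*v**2 + v**3 + v**2.
No constant or linear terms (consistent with a singular point). Quadratic part: v**2. Cubic part: -2*u**3 - 2*u*v**2 + v**3.
The quadratic part v**2 is a perfect square, so there is a single (double) tangent line v = 0, i.e. y = 3. Restricting the cubic part to that line (v = 0) leaves -2*u**3 ≠ 0, so f is not divisible by v and the branch is v² ≈ 2*u**3 to lowest order — this is a cusp.
Classification: cusp.


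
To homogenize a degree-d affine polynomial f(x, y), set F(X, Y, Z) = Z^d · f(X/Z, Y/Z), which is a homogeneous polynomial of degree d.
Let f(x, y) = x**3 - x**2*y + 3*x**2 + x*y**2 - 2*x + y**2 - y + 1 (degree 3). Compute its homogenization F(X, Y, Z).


F(X, Y, Z) = X**3 - X**2*Y + 3*X**2*Z + X*Y**2 - 2*X*Z**2 + Y**2*Z - Y*Z**2 + Z**3

deg(f) = 3.
Substitute x = X/Z, y = Y/Z into f, then multiply by Z^3.
  monomial 1·x^3·y^0 ↦ 1·X^3·Y^0·Z^0.
  monomial -1·x^2·y^1 ↦ -1·X^2·Y^1·Z^0.
  monomial 3·x^2·y^0 ↦ 3·X^2·Y^0·Z^1.
  monomial 1·x^1·y^2 ↦ 1·X^1·Y^2·Z^0.
  monomial -2·x^1·y^0 ↦ -2·X^1·Y^0·Z^2.
  monomial 1·x^0·y^2 ↦ 1·X^0·Y^2·Z^1.
  monomial -1·x^0·y^1 ↦ -1·X^0·Y^1·Z^2.
  monomial 1·x^0·y^0 ↦ 1·X^0·Y^0·Z^3.
Collecting: F(X, Y, Z) = X**3 - X**2*Y + 3*X**2*Z + X*Y**2 - 2*X*Z**2 + Y**2*Z - Y*Z**2 + Z**3.


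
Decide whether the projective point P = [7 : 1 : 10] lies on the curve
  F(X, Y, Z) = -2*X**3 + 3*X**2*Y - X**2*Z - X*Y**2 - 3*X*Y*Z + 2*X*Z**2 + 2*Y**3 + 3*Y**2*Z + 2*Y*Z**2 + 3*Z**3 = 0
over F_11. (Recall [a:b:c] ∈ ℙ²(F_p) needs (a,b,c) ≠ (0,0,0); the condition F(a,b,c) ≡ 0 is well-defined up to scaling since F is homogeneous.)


F(7,1,10) ≡ 9 (mod 11); P is NOT on the curve.

Evaluate F(7, 1, 10) term-by-term (mod 11).
  -2*X**3 ↦ -2·343·1·1 = -686
  3*X**2*Y ↦ 3·49·1·1 = 147
  -X**2*Z ↦ -1·49·1·10 = -490
  -X*Y**2 ↦ -1·7·1·1 = -7
  -3*X*Y*Z ↦ -3·7·1·10 = -210
  2*X*Z**2 ↦ 2·7·1·100 = 1400
  2*Y**3 ↦ 2·1·1·1 = 2
  3*Y**2*Z ↦ 3·1·1·10 = 30
  2*Y*Z**2 ↦ 2·1·1·100 = 200
  3*Z**3 ↦ 3·1·1·1000 = 3000
Sum: F(7, 1, 10) = (-686) + (147) + (-490) + (-7) + (-210) + (1400) + (2) + (30) + (200) + (3000) = 3386.
Reducing mod 11: 3386 ≡ 9 (mod 11).
Since F(a, b, c) ≡ 9 ≠ 0 (mod 11), P does NOT lie on the curve.


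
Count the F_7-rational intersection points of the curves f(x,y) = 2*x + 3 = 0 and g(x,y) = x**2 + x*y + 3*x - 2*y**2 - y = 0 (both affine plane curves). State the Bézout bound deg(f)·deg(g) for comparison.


Common zeros: {(2, 5), (2, 6)}; count = 2; Bézout bound = 2.

deg(f) = 1, deg(g) = 2, so Bézout bound = 2.
Scan x ∈ F_7. For each x, list the y ∈ F_7 with f(x, y) ≡ 0 and those with g(x, y) ≡ 0 (mod 7); the common zeros in that column are the intersection.
  x = 0: f ≡ 0 at y ∈ ∅; g ≡ 0 at y ∈ {0, 3}; common: ∅.
  x = 1: f ≡ 0 at y ∈ ∅; g ≡ 0 at y ∈ {3, 4}; common: ∅.
  x = 2: f ≡ 0 at y ∈ {0, 1, 2, 3, 4, 5, 6}; g ≡ 0 at y ∈ {5, 6}; common: {5, 6}.
  x = 3: f ≡ 0 at y ∈ ∅; g ≡ 0 at y ∈ {2, 6}; common: ∅.
  x = 4: f ≡ 0 at y ∈ ∅; g ≡ 0 at y ∈ {0, 5}; common: ∅.
  x = 5: f ≡ 0 at y ∈ ∅; g ≡ 0 at y ∈ {1}; common: ∅.
  x = 6: f ≡ 0 at y ∈ ∅; g ≡ 0 at y ∈ {2, 4}; common: ∅.
Collecting: common zeros = {(2, 5), (2, 6)}, so the count is 2.
Comparison with the Bézout bound: 2 ≤ 2 = deg(f)·deg(g), as expected for curves with no common component (the bound is attained).


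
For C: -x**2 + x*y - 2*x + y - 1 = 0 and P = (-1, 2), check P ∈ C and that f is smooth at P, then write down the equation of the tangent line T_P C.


Tangent line at P: 2*x + 2 = 0.

Step 1: f(-1, 2) = 0, so P lies on C.
Step 2: partial derivatives
  f_x(x, y) = -2*x + y - 2, f_y(x, y) = x + 1.
  f_x(P) = 2, f_y(P) = 0 (gradient nonzero, so P is smooth).
Step 3: tangent line at P: 2·(x − -1) + 0·(y − 2) = 0.
Expanding: 2*x + 2 = 0.


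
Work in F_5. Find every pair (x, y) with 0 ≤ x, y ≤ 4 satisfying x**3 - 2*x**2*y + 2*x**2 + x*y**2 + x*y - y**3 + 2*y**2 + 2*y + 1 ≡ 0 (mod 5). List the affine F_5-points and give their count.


Affine F_5-points: {(0, 2), (1, 2), (3, 3), (3, 4), (4, 4)}; count = 5.

For each of the 25 pairs (x, y) ∈ F_5², evaluate f(x, y) mod 5. Record the zeros.
  x = 0: [0↦1, 1↦4, 2↦0, 3↦3, 4↦2]  zeros at y ∈ {2}
  x = 1: [0↦4, 1↦2, 2↦0, 3↦2, 4↦2]  zeros at y ∈ {2}
  x = 2: [0↦2, 1↦1, 2↦2, 3↦4, 4↦1]  zeros at y ∈ ∅
  x = 3: [0↦1, 1↦2, 2↦2, 3↦0, 4↦0]  zeros at y ∈ {3, 4}
  x = 4: [0↦2, 1↦1, 2↦1, 3↦1, 4↦0]  zeros at y ∈ {4}
Collecting zeros: affine points = {(0, 2), (1, 2), (3, 3), (3, 4), (4, 4)}.
Total count |C(F_5)_aff| = 5.


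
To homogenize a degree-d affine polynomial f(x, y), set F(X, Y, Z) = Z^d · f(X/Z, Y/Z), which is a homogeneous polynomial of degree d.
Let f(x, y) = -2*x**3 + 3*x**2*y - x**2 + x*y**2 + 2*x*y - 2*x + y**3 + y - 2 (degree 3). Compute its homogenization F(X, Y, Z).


F(X, Y, Z) = -2*X**3 + 3*X**2*Y - X**2*Z + X*Y**2 + 2*X*Y*Z - 2*X*Z**2 + Y**3 + Y*Z**2 - 2*Z**3

deg(f) = 3.
Substitute x = X/Z, y = Y/Z into f, then multiply by Z^3.
  monomial -2·x^3·y^0 ↦ -2·X^3·Y^0·Z^0.
  monomial 3·x^2·y^1 ↦ 3·X^2·Y^1·Z^0.
  monomial -1·x^2·y^0 ↦ -1·X^2·Y^0·Z^1.
  monomial 1·x^1·y^2 ↦ 1·X^1·Y^2·Z^0.
  monomial 2·x^1·y^1 ↦ 2·X^1·Y^1·Z^1.
  monomial -2·x^1·y^0 ↦ -2·X^1·Y^0·Z^2.
  monomial 1·x^0·y^3 ↦ 1·X^0·Y^3·Z^0.
  monomial 1·x^0·y^1 ↦ 1·X^0·Y^1·Z^2.
  monomial -2·x^0·y^0 ↦ -2·X^0·Y^0·Z^3.
Collecting: F(X, Y, Z) = -2*X**3 + 3*X**2*Y - X**2*Z + X*Y**2 + 2*X*Y*Z - 2*X*Z**2 + Y**3 + Y*Z**2 - 2*Z**3.


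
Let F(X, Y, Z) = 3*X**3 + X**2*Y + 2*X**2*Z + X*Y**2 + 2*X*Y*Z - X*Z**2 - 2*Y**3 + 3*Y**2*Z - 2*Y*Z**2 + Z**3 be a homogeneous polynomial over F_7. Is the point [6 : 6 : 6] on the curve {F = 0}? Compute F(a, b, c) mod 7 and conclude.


F(6,6,6) ≡ 6 (mod 7); P is NOT on the curve.

Evaluate F(6, 6, 6) term-by-term (mod 7).
  3*X**3 ↦ 3·216·1·1 = 648
  X**2*Y ↦ 1·36·6·1 = 216
  2*X**2*Z ↦ 2·36·1·6 = 432
  X*Y**2 ↦ 1·6·36·1 = 216
  2*X*Y*Z ↦ 2·6·6·6 = 432
  -X*Z**2 ↦ -1·6·1·36 = -216
  -2*Y**3 ↦ -2·1·216·1 = -432
  3*Y**2*Z ↦ 3·1·36·6 = 648
  -2*Y*Z**2 ↦ -2·1·6·36 = -432
  Z**3 ↦ 1·1·1·216 = 216
Sum: F(6, 6, 6) = (648) + (216) + (432) + (216) + (432) + (-216) + (-432) + (648) + (-432) + (216) = 1728.
Reducing mod 7: 1728 ≡ 6 (mod 7).
Since F(a, b, c) ≡ 6 ≠ 0 (mod 7), P does NOT lie on the curve.


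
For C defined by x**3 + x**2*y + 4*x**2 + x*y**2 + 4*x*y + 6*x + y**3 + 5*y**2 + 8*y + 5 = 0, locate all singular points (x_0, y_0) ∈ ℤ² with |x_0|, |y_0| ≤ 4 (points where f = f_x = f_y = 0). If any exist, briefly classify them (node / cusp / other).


Singular points: {(-1, -1)}; classification: cusp.

Compute partial derivatives:
  f_x = 3*x**2 + 2*x*y + 8*x + y**2 + 4*y + 6.
  f_y = x**2 + 2*x*y + 4*x + 3*y**2 + 10*y + 8.
Scan x_0 ∈ {−4, ..., 4}. For each x_0, f_y(x_0, y) is a polynomial in y; find its integer roots y ∈ {−4, ..., 4}, then test f_x and f at those candidates.
  x = -4: f_y(-4, y) = 3*y**2 + 2*y + 8; no integer root y with |y| ≤ 4.
  x = -3: f_y(-3, y) = 3*y**2 + 4*y + 5; no integer root y with |y| ≤ 4.
  x = -2: f_y(-2, y) = 3*y**2 + 6*y + 4; no integer root y with |y| ≤ 4.
  x = -1: f_y(-1, y) = 3*y**2 + 8*y + 5; vanishes at y ∈ {-1}. (-1, -1): f_x = 0, f = 0 — SINGULAR.
  x = 0: f_y(0, y) = 3*y**2 + 10*y + 8; vanishes at y ∈ {-2}. (0, -2): f_x = 2 ≠ 0.
  x = 1: f_y(1, y) = 3*y**2 + 12*y + 13; no integer root y with |y| ≤ 4.
  x = 2: f_y(2, y) = 3*y**2 + 14*y + 20; no integer root y with |y| ≤ 4.
  x = 3: f_y(3, y) = 3*y**2 + 16*y + 29; no integer root y with |y| ≤ 4.
  x = 4: f_y(4, y) = 3*y**2 + 18*y + 40; no integer root y with |y| ≤ 4.
Only singular point on the grid: (-1, -1).
Classify: substitute x = -1 + u, y = -1 + v and expand: f = u**3 + u**2*v + u*v**2 + v**3 + v**2.
No constant or linear terms (consistent with a singular point). Quadratic part: v**2. Cubic part: u**3 + u**2*v + u*v**2 + v**3.
The quadratic part v**2 is a perfect square, so there is a single (double) tangent line v = 0, i.e. y = -1. Restricting the cubic part to that line (v = 0) leaves u**3 ≠ 0, so f is not divisible by v and the branch is v² ≈ -u**3 to lowest order — this is a cusp.
Classification: cusp.


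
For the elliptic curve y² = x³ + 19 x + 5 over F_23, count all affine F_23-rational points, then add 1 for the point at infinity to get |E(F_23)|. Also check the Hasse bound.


Affine points = {(1, 5), (1, 18), (5, 8), (5, 15), (6, 6), (6, 17), (8, 5), (8, 18), (9, 10), (9, 13), (11, 2), (11, 21), (12, 11), (12, 12), (14, 5), (14, 18), (15, 10), (15, 13), (16, 9), (16, 14), (19, 7), (19, 16), (20, 6), (20, 17), (22, 10), (22, 13)}; affine count = 26; |E(F_23)| = 27.

Discriminant check: Δ ∝ 4a³ + 27b² = 4·19³ + 27·5² = 4·6859 + 27·25 ≡ 5 (mod 23). Nonzero ⇒ E is nonsingular.
For each x ∈ F_23, compute rhs = x³ + 19·x + 5 mod 23, then count y ∈ F_23 with y² ≡ rhs.
  x = 0: rhs = 5, matching y values: none (0 points).
  x = 1: rhs = 2, matching y values: 5, 18 (2 points).
  x = 2: rhs = 5, matching y values: none (0 points).
  x = 3: rhs = 20, matching y values: none (0 points).
  x = 4: rhs = 7, matching y values: none (0 points).
  x = 5: rhs = 18, matching y values: 8, 15 (2 points).
  x = 6: rhs = 13, matching y values: 6, 17 (2 points).
  x = 7: rhs = 21, matching y values: none (0 points).
  x = 8: rhs = 2, matching y values: 5, 18 (2 points).
  x = 9: rhs = 8, matching y values: 10, 13 (2 points).
  x = 10: rhs = 22, matching y values: none (0 points).
  x = 11: rhs = 4, matching y values: 2, 21 (2 points).
  x = 12: rhs = 6, matching y values: 11, 12 (2 points).
  x = 13: rhs = 11, matching y values: none (0 points).
  x = 14: rhs = 2, matching y values: 5, 18 (2 points).
  x = 15: rhs = 8, matching y values: 10, 13 (2 points).
  x = 16: rhs = 12, matching y values: 9, 14 (2 points).
  x = 17: rhs = 20, matching y values: none (0 points).
  x = 18: rhs = 15, matching y values: none (0 points).
  x = 19: rhs = 3, matching y values: 7, 16 (2 points).
  x = 20: rhs = 13, matching y values: 6, 17 (2 points).
  x = 21: rhs = 5, matching y values: none (0 points).
  x = 22: rhs = 8, matching y values: 10, 13 (2 points).
Total affine count: 26.
Full point count |E(F_23)| = 26 + 1 = 27.
Hasse bound: |27 − (23+1)| = |3| = 3 ≤ 2√23 ≈ 9.5917 ✓.


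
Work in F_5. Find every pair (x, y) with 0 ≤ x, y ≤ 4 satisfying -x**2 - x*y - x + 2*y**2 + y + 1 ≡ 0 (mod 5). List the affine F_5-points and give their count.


Affine F_5-points: {(2, 0), (2, 3), (4, 1), (4, 3)}; count = 4.

For each of the 25 pairs (x, y) ∈ F_5², evaluate f(x, y) mod 5. Record the zeros.
  x = 0: [0↦1, 1↦4, 2↦1, 3↦2, 4↦2]  zeros at y ∈ ∅
  x = 1: [0↦4, 1↦1, 2↦2, 3↦2, 4↦1]  zeros at y ∈ ∅
  x = 2: [0↦0, 1↦1, 2↦1, 3↦0, 4↦3]  zeros at y ∈ {0, 3}
  x = 3: [0↦4, 1↦4, 2↦3, 3↦1, 4↦3]  zeros at y ∈ ∅
  x = 4: [0↦1, 1↦0, 2↦3, 3↦0, 4↦1]  zeros at y ∈ {1, 3}
Collecting zeros: affine points = {(2, 0), (2, 3), (4, 1), (4, 3)}.
Total count |C(F_5)_aff| = 4.


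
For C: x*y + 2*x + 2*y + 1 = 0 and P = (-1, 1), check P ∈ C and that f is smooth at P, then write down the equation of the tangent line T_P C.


Tangent line at P: 3*x + y + 2 = 0.

Step 1: f(-1, 1) = 0, so P lies on C.
Step 2: partial derivatives
  f_x(x, y) = y + 2, f_y(x, y) = x + 2.
  f_x(P) = 3, f_y(P) = 1 (gradient nonzero, so P is smooth).
Step 3: tangent line at P: 3·(x − -1) + 1·(y − 1) = 0.
Expanding: 3*x + y + 2 = 0.


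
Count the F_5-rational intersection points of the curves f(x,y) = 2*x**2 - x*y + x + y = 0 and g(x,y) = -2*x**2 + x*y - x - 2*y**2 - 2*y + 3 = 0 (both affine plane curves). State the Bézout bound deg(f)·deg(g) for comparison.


Common zeros: ∅; count = 0; Bézout bound = 4.

deg(f) = 2, deg(g) = 2, so Bézout bound = 4.
Scan x ∈ F_5. For each x, list the y ∈ F_5 with f(x, y) ≡ 0 and those with g(x, y) ≡ 0 (mod 5); the common zeros in that column are the intersection.
  x = 0: f ≡ 0 at y ∈ {0}; g ≡ 0 at y ∈ ∅; common: ∅.
  x = 1: f ≡ 0 at y ∈ ∅; g ≡ 0 at y ∈ {0, 2}; common: ∅.
  x = 2: f ≡ 0 at y ∈ {0}; g ≡ 0 at y ∈ {2, 3}; common: ∅.
  x = 3: f ≡ 0 at y ∈ {3}; g ≡ 0 at y ∈ ∅; common: ∅.
  x = 4: f ≡ 0 at y ∈ {2}; g ≡ 0 at y ∈ {3}; common: ∅.
Collecting: common zeros = ∅, so the count is 0.
Comparison with the Bézout bound: 0 ≤ 4 = deg(f)·deg(g), as expected for curves with no common component (the affine F_5-count falls short of the bound because intersections may lie at infinity, over extension fields, or carry multiplicity).


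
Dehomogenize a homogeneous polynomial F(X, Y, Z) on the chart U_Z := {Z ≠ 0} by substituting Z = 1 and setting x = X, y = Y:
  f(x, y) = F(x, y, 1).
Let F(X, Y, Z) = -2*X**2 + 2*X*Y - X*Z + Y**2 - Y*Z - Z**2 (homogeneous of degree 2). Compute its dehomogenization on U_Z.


f(x, y) = -2*x**2 + 2*x*y - x + y**2 - y - 1

On U_Z we set Z = 1. Each monomial c·X^i·Y^j·Z^k in F becomes c·x^i·y^j·1^k = c·x^i·y^j.
Substituting Z = 1: F(X, Y, 1) = -2*x**2 + 2*x*y - x + y**2 - y - 1.
Note: deg(f) ≤ deg(F) = 2; strict inequality happens when F is divisible by Z (lost terms).


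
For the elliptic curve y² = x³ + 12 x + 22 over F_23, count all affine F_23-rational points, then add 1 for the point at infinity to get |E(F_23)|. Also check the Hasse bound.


Affine points = {(1, 9), (1, 14), (2, 10), (2, 13), (3, 4), (3, 19), (5, 0), (7, 9), (7, 14), (8, 3), (8, 20), (9, 10), (9, 13), (11, 6), (11, 17), (12, 10), (12, 13), (13, 11), (13, 12), (14, 6), (14, 17), (15, 9), (15, 14), (16, 3), (16, 20), (19, 5), (19, 18), (21, 6), (21, 17), (22, 3), (22, 20)}; affine count = 31; |E(F_23)| = 32.

Discriminant check: Δ ∝ 4a³ + 27b² = 4·12³ + 27·22² = 4·1728 + 27·484 ≡ 16 (mod 23). Nonzero ⇒ E is nonsingular.
For each x ∈ F_23, compute rhs = x³ + 12·x + 22 mod 23, then count y ∈ F_23 with y² ≡ rhs.
  x = 0: rhs = 22, matching y values: none (0 points).
  x = 1: rhs = 12, matching y values: 9, 14 (2 points).
  x = 2: rhs = 8, matching y values: 10, 13 (2 points).
  x = 3: rhs = 16, matching y values: 4, 19 (2 points).
  x = 4: rhs = 19, matching y values: none (0 points).
  x = 5: rhs = 0, matching y values: 0 (1 points).
  x = 6: rhs = 11, matching y values: none (0 points).
  x = 7: rhs = 12, matching y values: 9, 14 (2 points).
  x = 8: rhs = 9, matching y values: 3, 20 (2 points).
  x = 9: rhs = 8, matching y values: 10, 13 (2 points).
  x = 10: rhs = 15, matching y values: none (0 points).
  x = 11: rhs = 13, matching y values: 6, 17 (2 points).
  x = 12: rhs = 8, matching y values: 10, 13 (2 points).
  x = 13: rhs = 6, matching y values: 11, 12 (2 points).
  x = 14: rhs = 13, matching y values: 6, 17 (2 points).
  x = 15: rhs = 12, matching y values: 9, 14 (2 points).
  x = 16: rhs = 9, matching y values: 3, 20 (2 points).
  x = 17: rhs = 10, matching y values: none (0 points).
  x = 18: rhs = 21, matching y values: none (0 points).
  x = 19: rhs = 2, matching y values: 5, 18 (2 points).
  x = 20: rhs = 5, matching y values: none (0 points).
  x = 21: rhs = 13, matching y values: 6, 17 (2 points).
  x = 22: rhs = 9, matching y values: 3, 20 (2 points).
Total affine count: 31.
Full point count |E(F_23)| = 31 + 1 = 32.
Hasse bound: |32 − (23+1)| = |8| = 8 ≤ 2√23 ≈ 9.5917 ✓.


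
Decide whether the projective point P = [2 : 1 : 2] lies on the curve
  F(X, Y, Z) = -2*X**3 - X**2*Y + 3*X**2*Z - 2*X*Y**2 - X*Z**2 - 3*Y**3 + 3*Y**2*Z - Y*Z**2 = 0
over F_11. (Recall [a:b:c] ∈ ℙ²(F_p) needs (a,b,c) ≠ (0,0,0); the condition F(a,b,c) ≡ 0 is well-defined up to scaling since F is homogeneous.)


F(2,1,2) ≡ 2 (mod 11); P is NOT on the curve.

Evaluate F(2, 1, 2) term-by-term (mod 11).
  -2*X**3 ↦ -2·8·1·1 = -16
  -X**2*Y ↦ -1·4·1·1 = -4
  3*X**2*Z ↦ 3·4·1·2 = 24
  -2*X*Y**2 ↦ -2·2·1·1 = -4
  -X*Z**2 ↦ -1·2·1·4 = -8
  -3*Y**3 ↦ -3·1·1·1 = -3
  3*Y**2*Z ↦ 3·1·1·2 = 6
  -Y*Z**2 ↦ -1·1·1·4 = -4
Sum: F(2, 1, 2) = (-16) + (-4) + (24) + (-4) + (-8) + (-3) + (6) + (-4) = -9.
Reducing mod 11: -9 ≡ 2 (mod 11).
Since F(a, b, c) ≡ 2 ≠ 0 (mod 11), P does NOT lie on the curve.


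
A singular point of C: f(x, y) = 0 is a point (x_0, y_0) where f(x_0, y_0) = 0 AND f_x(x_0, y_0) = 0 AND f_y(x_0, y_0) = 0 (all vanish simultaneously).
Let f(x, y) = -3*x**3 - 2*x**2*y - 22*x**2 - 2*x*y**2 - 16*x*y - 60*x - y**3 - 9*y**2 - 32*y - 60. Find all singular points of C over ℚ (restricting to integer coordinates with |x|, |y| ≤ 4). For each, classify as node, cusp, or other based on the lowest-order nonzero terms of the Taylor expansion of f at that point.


Singular points: {(-2, -2)}; classification: cusp.

Compute partial derivatives:
  f_x = -9*x**2 - 4*x*y - 44*x - 2*y**2 - 16*y - 60.
  f_y = -2*x**2 - 4*x*y - 16*x - 3*y**2 - 18*y - 32.
Scan x_0 ∈ {−4, ..., 4}. For each x_0, f_y(x_0, y) is a polynomial in y; find its integer roots y ∈ {−4, ..., 4}, then test f_x and f at those candidates.
  x = -4: f_y(-4, y) = -3*y**2 - 2*y; vanishes at y ∈ {0}. (-4, 0): f_x = -28 ≠ 0.
  x = -3: f_y(-3, y) = -3*y**2 - 6*y - 2; no integer root y with |y| ≤ 4.
  x = -2: f_y(-2, y) = -3*y**2 - 10*y - 8; vanishes at y ∈ {-2}. (-2, -2): f_x = 0, f = 0 — SINGULAR.
  x = -1: f_y(-1, y) = -3*y**2 - 14*y - 18; no integer root y with |y| ≤ 4.
  x = 0: f_y(0, y) = -3*y**2 - 18*y - 32; no integer root y with |y| ≤ 4.
  x = 1: f_y(1, y) = -3*y**2 - 22*y - 50; no integer root y with |y| ≤ 4.
  x = 2: f_y(2, y) = -3*y**2 - 26*y - 72; no integer root y with |y| ≤ 4.
  x = 3: f_y(3, y) = -3*y**2 - 30*y - 98; no integer root y with |y| ≤ 4.
  x = 4: f_y(4, y) = -3*y**2 - 34*y - 128; no integer root y with |y| ≤ 4.
Only singular point on the grid: (-2, -2).
Classify: substitute x = -2 + u, y = -2 + v and expand: f = -3*u**3 - 2*u**2*v - 2*u*v**2 - v**3 + v**2.
No constant or linear terms (consistent with a singular point). Quadratic part: v**2. Cubic part: -3*u**3 - 2*u**2*v - 2*u*v**2 - v**3.
The quadratic part v**2 is a perfect square, so there is a single (double) tangent line v = 0, i.e. y = -2. Restricting the cubic part to that line (v = 0) leaves -3*u**3 ≠ 0, so f is not divisible by v and the branch is v² ≈ 3*u**3 to lowest order — this is a cusp.
Classification: cusp.


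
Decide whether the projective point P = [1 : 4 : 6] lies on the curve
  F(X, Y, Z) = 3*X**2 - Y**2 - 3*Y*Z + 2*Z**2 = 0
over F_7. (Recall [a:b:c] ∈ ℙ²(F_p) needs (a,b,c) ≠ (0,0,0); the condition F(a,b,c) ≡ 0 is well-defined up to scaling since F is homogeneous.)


F(1,4,6) ≡ 1 (mod 7); P is NOT on the curve.

Evaluate F(1, 4, 6) term-by-term (mod 7).
  3*X**2 ↦ 3·1·1·1 = 3
  -Y**2 ↦ -1·1·16·1 = -16
  -3*Y*Z ↦ -3·1·4·6 = -72
  2*Z**2 ↦ 2·1·1·36 = 72
Sum: F(1, 4, 6) = (3) + (-16) + (-72) + (72) = -13.
Reducing mod 7: -13 ≡ 1 (mod 7).
Since F(a, b, c) ≡ 1 ≠ 0 (mod 7), P does NOT lie on the curve.


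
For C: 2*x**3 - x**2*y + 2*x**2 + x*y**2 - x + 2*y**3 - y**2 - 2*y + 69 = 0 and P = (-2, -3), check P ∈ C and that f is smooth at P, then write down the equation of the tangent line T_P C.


Tangent line at P: 12*x + 66*y + 222 = 0.

Step 1: f(-2, -3) = 0, so P lies on C.
Step 2: partial derivatives
  f_x(x, y) = 6*x**2 - 2*x*y + 4*x + y**2 - 1, f_y(x, y) = -x**2 + 2*x*y + 6*y**2 - 2*y - 2.
  f_x(P) = 12, f_y(P) = 66 (gradient nonzero, so P is smooth).
Step 3: tangent line at P: 12·(x − -2) + 66·(y − -3) = 0.
Expanding: 12*x + 66*y + 222 = 0.


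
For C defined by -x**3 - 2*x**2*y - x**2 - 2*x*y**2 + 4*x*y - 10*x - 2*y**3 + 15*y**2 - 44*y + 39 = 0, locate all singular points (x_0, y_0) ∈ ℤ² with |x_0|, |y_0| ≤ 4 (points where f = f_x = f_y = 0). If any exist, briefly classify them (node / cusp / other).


Singular points: {(-2, 3)}; classification: node.

Compute partial derivatives:
  f_x = -3*x**2 - 4*x*y - 2*x - 2*y**2 + 4*y - 10.
  f_y = -2*x**2 - 4*x*y + 4*x - 6*y**2 + 30*y - 44.
Scan x_0 ∈ {−4, ..., 4}. For each x_0, f_y(x_0, y) is a polynomial in y; find its integer roots y ∈ {−4, ..., 4}, then test f_x and f at those candidates.
  x = -4: f_y(-4, y) = -6*y**2 + 46*y - 92; no integer root y with |y| ≤ 4.
  x = -3: f_y(-3, y) = -6*y**2 + 42*y - 74; no integer root y with |y| ≤ 4.
  x = -2: f_y(-2, y) = -6*y**2 + 38*y - 60; vanishes at y ∈ {3}. (-2, 3): f_x = 0, f = 0 — SINGULAR.
  x = -1: f_y(-1, y) = -6*y**2 + 34*y - 50; no integer root y with |y| ≤ 4.
  x = 0: f_y(0, y) = -6*y**2 + 30*y - 44; no integer root y with |y| ≤ 4.
  x = 1: f_y(1, y) = -6*y**2 + 26*y - 42; no integer root y with |y| ≤ 4.
  x = 2: f_y(2, y) = -6*y**2 + 22*y - 44; no integer root y with |y| ≤ 4.
  x = 3: f_y(3, y) = -6*y**2 + 18*y - 50; no integer root y with |y| ≤ 4.
  x = 4: f_y(4, y) = -6*y**2 + 14*y - 60; no integer root y with |y| ≤ 4.
Only singular point on the grid: (-2, 3).
Classify: substitute x = -2 + u, y = 3 + v and expand: f = -u**3 - 2*u**2*v - u**2 - 2*u*v**2 - 2*v**3 + v**2.
No constant or linear terms (consistent with a singular point). Quadratic part: -u**2 + v**2. Cubic part: -u**3 - 2*u**2*v - 2*u*v**2 - 2*v**3.
The quadratic part v**2 - u**2 = (v − u)(v + u) splits into two distinct linear factors, so there are two distinct tangent lines y − 3 = ±(x − -2) — this is a node (ordinary double point).
Classification: node.


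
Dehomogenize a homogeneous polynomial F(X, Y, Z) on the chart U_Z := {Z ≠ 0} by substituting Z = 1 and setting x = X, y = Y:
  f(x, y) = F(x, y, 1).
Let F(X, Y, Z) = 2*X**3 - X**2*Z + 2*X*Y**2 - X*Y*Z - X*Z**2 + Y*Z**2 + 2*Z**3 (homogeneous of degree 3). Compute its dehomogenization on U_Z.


f(x, y) = 2*x**3 - x**2 + 2*x*y**2 - x*y - x + y + 2

On U_Z we set Z = 1. Each monomial c·X^i·Y^j·Z^k in F becomes c·x^i·y^j·1^k = c·x^i·y^j.
Substituting Z = 1: F(X, Y, 1) = 2*x**3 - x**2 + 2*x*y**2 - x*y - x + y + 2.
Note: deg(f) ≤ deg(F) = 3; strict inequality happens when F is divisible by Z (lost terms).


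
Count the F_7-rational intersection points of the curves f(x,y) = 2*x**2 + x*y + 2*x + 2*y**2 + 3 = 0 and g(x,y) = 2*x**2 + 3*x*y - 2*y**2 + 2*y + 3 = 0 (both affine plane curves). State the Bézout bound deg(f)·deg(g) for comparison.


Common zeros: {(0, 4)}; count = 1; Bézout bound = 4.

deg(f) = 2, deg(g) = 2, so Bézout bound = 4.
Scan x ∈ F_7. For each x, list the y ∈ F_7 with f(x, y) ≡ 0 and those with g(x, y) ≡ 0 (mod 7); the common zeros in that column are the intersection.
  x = 0: f ≡ 0 at y ∈ {3, 4}; g ≡ 0 at y ∈ {4}; common: {4}.
  x = 1: f ≡ 0 at y ∈ {0, 3}; g ≡ 0 at y ∈ {2, 4}; common: ∅.
  x = 2: f ≡ 0 at y ∈ ∅; g ≡ 0 at y ∈ ∅; common: ∅.
  x = 3: f ≡ 0 at y ∈ ∅; g ≡ 0 at y ∈ {0, 2}; common: ∅.
  x = 4: f ≡ 0 at y ∈ {1, 4}; g ≡ 0 at y ∈ {0}; common: ∅.
  x = 5: f ≡ 0 at y ∈ {0, 1}; g ≡ 0 at y ∈ ∅; common: ∅.
  x = 6: f ≡ 0 at y ∈ ∅; g ≡ 0 at y ∈ ∅; common: ∅.
Collecting: common zeros = {(0, 4)}, so the count is 1.
Comparison with the Bézout bound: 1 ≤ 4 = deg(f)·deg(g), as expected for curves with no common component (the affine F_7-count falls short of the bound because intersections may lie at infinity, over extension fields, or carry multiplicity).


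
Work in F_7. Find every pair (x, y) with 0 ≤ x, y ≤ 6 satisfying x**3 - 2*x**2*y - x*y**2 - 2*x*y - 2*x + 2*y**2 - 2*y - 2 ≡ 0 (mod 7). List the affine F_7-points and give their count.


Affine F_7-points: {(6, 1), (6, 2)}; count = 2.

For each of the 49 pairs (x, y) ∈ F_7², evaluate f(x, y) mod 7. Record the zeros.
  x = 0: [0↦5, 1↦5, 2↦2, 3↦3, 4↦1, 5↦3, 6↦2]  zeros at y ∈ ∅
  x = 1: [0↦4, 1↦6, 2↦3, 3↦2, 4↦3, 5↦6, 6↦4]  zeros at y ∈ ∅
  x = 2: [0↦2, 1↦2, 2↦2, 3↦2, 4↦2, 5↦2, 6↦2]  zeros at y ∈ ∅
  x = 3: [0↦5, 1↦6, 2↦5, 3↦2, 4↦4, 5↦4, 6↦2]  zeros at y ∈ ∅
  x = 4: [0↦5, 1↦3, 2↦4, 3↦1, 4↦1, 5↦4, 6↦3]  zeros at y ∈ ∅
  x = 5: [0↦1, 1↦6, 2↦5, 3↦5, 4↦6, 5↦1, 6↦4]  zeros at y ∈ ∅
  x = 6: [0↦6, 1↦0, 2↦0, 3↦6, 4↦4, 5↦1, 6↦4]  zeros at y ∈ {1, 2}
Collecting zeros: affine points = {(6, 1), (6, 2)}.
Total count |C(F_7)_aff| = 2.


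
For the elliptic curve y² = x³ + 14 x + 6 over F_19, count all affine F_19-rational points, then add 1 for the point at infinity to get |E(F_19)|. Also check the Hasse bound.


Affine points = {(0, 5), (0, 14), (2, 2), (2, 17), (5, 7), (5, 12), (9, 5), (9, 14), (10, 5), (10, 14), (11, 3), (11, 16), (14, 1), (14, 18), (15, 0)}; affine count = 15; |E(F_19)| = 16.

Discriminant check: Δ ∝ 4a³ + 27b² = 4·14³ + 27·6² = 4·2744 + 27·36 ≡ 16 (mod 19). Nonzero ⇒ E is nonsingular.
For each x ∈ F_19, compute rhs = x³ + 14·x + 6 mod 19, then count y ∈ F_19 with y² ≡ rhs.
  x = 0: rhs = 6, matching y values: 5, 14 (2 points).
  x = 1: rhs = 2, matching y values: none (0 points).
  x = 2: rhs = 4, matching y values: 2, 17 (2 points).
  x = 3: rhs = 18, matching y values: none (0 points).
  x = 4: rhs = 12, matching y values: none (0 points).
  x = 5: rhs = 11, matching y values: 7, 12 (2 points).
  x = 6: rhs = 2, matching y values: none (0 points).
  x = 7: rhs = 10, matching y values: none (0 points).
  x = 8: rhs = 3, matching y values: none (0 points).
  x = 9: rhs = 6, matching y values: 5, 14 (2 points).
  x = 10: rhs = 6, matching y values: 5, 14 (2 points).
  x = 11: rhs = 9, matching y values: 3, 16 (2 points).
  x = 12: rhs = 2, matching y values: none (0 points).
  x = 13: rhs = 10, matching y values: none (0 points).
  x = 14: rhs = 1, matching y values: 1, 18 (2 points).
  x = 15: rhs = 0, matching y values: 0 (1 points).
  x = 16: rhs = 13, matching y values: none (0 points).
  x = 17: rhs = 8, matching y values: none (0 points).
  x = 18: rhs = 10, matching y values: none (0 points).
Total affine count: 15.
Full point count |E(F_19)| = 15 + 1 = 16.
Hasse bound: |16 − (19+1)| = |-4| = 4 ≤ 2√19 ≈ 8.7178 ✓.


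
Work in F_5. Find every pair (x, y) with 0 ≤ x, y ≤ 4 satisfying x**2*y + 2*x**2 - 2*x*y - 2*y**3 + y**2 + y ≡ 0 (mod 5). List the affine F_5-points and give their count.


Affine F_5-points: {(0, 0), (0, 1), (0, 2), (1, 2), (1, 4), (2, 4), (3, 3), (4, 1)}; count = 8.

For each of the 25 pairs (x, y) ∈ F_5², evaluate f(x, y) mod 5. Record the zeros.
  x = 0: [0↦0, 1↦0, 2↦0, 3↦3, 4↦2]  zeros at y ∈ {0, 1, 2}
  x = 1: [0↦2, 1↦1, 2↦0, 3↦2, 4↦0]  zeros at y ∈ {2, 4}
  x = 2: [0↦3, 1↦3, 2↦3, 3↦1, 4↦0]  zeros at y ∈ {4}
  x = 3: [0↦3, 1↦1, 2↦4, 3↦0, 4↦2]  zeros at y ∈ {3}
  x = 4: [0↦2, 1↦0, 2↦3, 3↦4, 4↦1]  zeros at y ∈ {1}
Collecting zeros: affine points = {(0, 0), (0, 1), (0, 2), (1, 2), (1, 4), (2, 4), (3, 3), (4, 1)}.
Total count |C(F_5)_aff| = 8.


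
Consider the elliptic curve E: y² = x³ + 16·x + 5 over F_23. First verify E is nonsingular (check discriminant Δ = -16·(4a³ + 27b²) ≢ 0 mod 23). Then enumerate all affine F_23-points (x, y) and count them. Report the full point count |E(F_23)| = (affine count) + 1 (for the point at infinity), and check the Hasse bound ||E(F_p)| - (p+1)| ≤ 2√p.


Affine points = {(4, 8), (4, 15), (5, 7), (5, 16), (6, 8), (6, 15), (7, 0), (8, 1), (8, 22), (9, 2), (9, 21), (12, 4), (12, 19), (13, 8), (13, 15), (14, 11), (14, 12), (15, 3), (15, 20)}; affine count = 19; |E(F_23)| = 20.

Discriminant check: Δ ∝ 4a³ + 27b² = 4·16³ + 27·5² = 4·4096 + 27·25 ≡ 16 (mod 23). Nonzero ⇒ E is nonsingular.
For each x ∈ F_23, compute rhs = x³ + 16·x + 5 mod 23, then count y ∈ F_23 with y² ≡ rhs.
  x = 0: rhs = 5, matching y values: none (0 points).
  x = 1: rhs = 22, matching y values: none (0 points).
  x = 2: rhs = 22, matching y values: none (0 points).
  x = 3: rhs = 11, matching y values: none (0 points).
  x = 4: rhs = 18, matching y values: 8, 15 (2 points).
  x = 5: rhs = 3, matching y values: 7, 16 (2 points).
  x = 6: rhs = 18, matching y values: 8, 15 (2 points).
  x = 7: rhs = 0, matching y values: 0 (1 points).
  x = 8: rhs = 1, matching y values: 1, 22 (2 points).
  x = 9: rhs = 4, matching y values: 2, 21 (2 points).
  x = 10: rhs = 15, matching y values: none (0 points).
  x = 11: rhs = 17, matching y values: none (0 points).
  x = 12: rhs = 16, matching y values: 4, 19 (2 points).
  x = 13: rhs = 18, matching y values: 8, 15 (2 points).
  x = 14: rhs = 6, matching y values: 11, 12 (2 points).
  x = 15: rhs = 9, matching y values: 3, 20 (2 points).
  x = 16: rhs = 10, matching y values: none (0 points).
  x = 17: rhs = 15, matching y values: none (0 points).
  x = 18: rhs = 7, matching y values: none (0 points).
  x = 19: rhs = 15, matching y values: none (0 points).
  x = 20: rhs = 22, matching y values: none (0 points).
  x = 21: rhs = 11, matching y values: none (0 points).
  x = 22: rhs = 11, matching y values: none (0 points).
Total affine count: 19.
Full point count |E(F_23)| = 19 + 1 = 20.
Hasse bound: |20 − (23+1)| = |-4| = 4 ≤ 2√23 ≈ 9.5917 ✓.


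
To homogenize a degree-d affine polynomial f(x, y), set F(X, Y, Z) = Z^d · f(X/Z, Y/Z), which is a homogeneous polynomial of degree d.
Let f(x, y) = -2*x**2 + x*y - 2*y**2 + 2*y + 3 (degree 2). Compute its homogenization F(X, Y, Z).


F(X, Y, Z) = -2*X**2 + X*Y - 2*Y**2 + 2*Y*Z + 3*Z**2

deg(f) = 2.
Substitute x = X/Z, y = Y/Z into f, then multiply by Z^2.
  monomial -2·x^2·y^0 ↦ -2·X^2·Y^0·Z^0.
  monomial 1·x^1·y^1 ↦ 1·X^1·Y^1·Z^0.
  monomial -2·x^0·y^2 ↦ -2·X^0·Y^2·Z^0.
  monomial 2·x^0·y^1 ↦ 2·X^0·Y^1·Z^1.
  monomial 3·x^0·y^0 ↦ 3·X^0·Y^0·Z^2.
Collecting: F(X, Y, Z) = -2*X**2 + X*Y - 2*Y**2 + 2*Y*Z + 3*Z**2.


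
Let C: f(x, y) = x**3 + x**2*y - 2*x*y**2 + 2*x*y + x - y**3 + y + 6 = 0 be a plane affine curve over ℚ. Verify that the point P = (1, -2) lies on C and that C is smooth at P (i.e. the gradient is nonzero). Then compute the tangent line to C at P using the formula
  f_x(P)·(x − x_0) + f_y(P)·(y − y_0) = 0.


Tangent line at P: 12 - 12*x = 0.

Step 1: f(1, -2) = 0, so P lies on C.
Step 2: partial derivatives
  f_x(x, y) = 3*x**2 + 2*x*y - 2*y**2 + 2*y + 1, f_y(x, y) = x**2 - 4*x*y + 2*x - 3*y**2 + 1.
  f_x(P) = -12, f_y(P) = 0 (gradient nonzero, so P is smooth).
Step 3: tangent line at P: -12·(x − 1) + 0·(y − -2) = 0.
Expanding: 12 - 12*x = 0.


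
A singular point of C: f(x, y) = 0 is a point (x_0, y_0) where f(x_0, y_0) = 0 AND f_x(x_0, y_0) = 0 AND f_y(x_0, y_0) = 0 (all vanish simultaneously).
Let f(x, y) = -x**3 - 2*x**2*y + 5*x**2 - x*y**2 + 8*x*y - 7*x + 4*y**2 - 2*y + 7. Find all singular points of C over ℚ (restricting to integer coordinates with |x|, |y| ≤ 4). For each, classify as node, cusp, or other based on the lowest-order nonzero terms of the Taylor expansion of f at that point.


Singular points: {(3, -2)}; classification: cusp.

Compute partial derivatives:
  f_x = -3*x**2 - 4*x*y + 10*x - y**2 + 8*y - 7.
  f_y = -2*x**2 - 2*x*y + 8*x + 8*y - 2.
Scan x_0 ∈ {−4, ..., 4}. For each x_0, f_y(x_0, y) is a polynomial in y; find its integer roots y ∈ {−4, ..., 4}, then test f_x and f at those candidates.
  x = -4: f_y(-4, y) = 16*y - 66; no integer root y with |y| ≤ 4.
  x = -3: f_y(-3, y) = 14*y - 44; no integer root y with |y| ≤ 4.
  x = -2: f_y(-2, y) = 12*y - 26; no integer root y with |y| ≤ 4.
  x = -1: f_y(-1, y) = 10*y - 12; no integer root y with |y| ≤ 4.
  x = 0: f_y(0, y) = 8*y - 2; no integer root y with |y| ≤ 4.
  x = 1: f_y(1, y) = 6*y + 4; no integer root y with |y| ≤ 4.
  x = 2: f_y(2, y) = 4*y + 6; no integer root y with |y| ≤ 4.
  x = 3: f_y(3, y) = 2*y + 4; vanishes at y ∈ {-2}. (3, -2): f_x = 0, f = 0 — SINGULAR.
  x = 4: f_y(4, y) = -2; no integer root y with |y| ≤ 4.
Only singular point on the grid: (3, -2).
Classify: substitute x = 3 + u, y = -2 + v and expand: f = -u**3 - 2*u**2*v - u*v**2 + v**2.
No constant or linear terms (consistent with a singular point). Quadratic part: v**2. Cubic part: -u**3 - 2*u**2*v - u*v**2.
The quadratic part v**2 is a perfect square, so there is a single (double) tangent line v = 0, i.e. y = -2. Restricting the cubic part to that line (v = 0) leaves -u**3 ≠ 0, so f is not divisible by v and the branch is v² ≈ u**3 to lowest order — this is a cusp.
Classification: cusp.


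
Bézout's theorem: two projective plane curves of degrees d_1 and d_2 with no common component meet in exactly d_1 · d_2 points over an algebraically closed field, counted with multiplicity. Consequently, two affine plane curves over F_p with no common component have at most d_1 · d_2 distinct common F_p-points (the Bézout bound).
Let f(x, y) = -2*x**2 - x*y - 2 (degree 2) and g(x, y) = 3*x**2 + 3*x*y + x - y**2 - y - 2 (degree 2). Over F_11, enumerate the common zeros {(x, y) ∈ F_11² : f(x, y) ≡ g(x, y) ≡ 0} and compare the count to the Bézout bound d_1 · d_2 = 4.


Common zeros: {(1, 7)}; count = 1; Bézout bound = 4.

deg(f) = 2, deg(g) = 2, so Bézout bound = 4.
Scan x ∈ F_11. For each x, list the y ∈ F_11 with f(x, y) ≡ 0 and those with g(x, y) ≡ 0 (mod 11); the common zeros in that column are the intersection.
  x = 0: f ≡ 0 at y ∈ ∅; g ≡ 0 at y ∈ {4, 6}; common: ∅.
  x = 1: f ≡ 0 at y ∈ {7}; g ≡ 0 at y ∈ {6, 7}; common: {7}.
  x = 2: f ≡ 0 at y ∈ {6}; g ≡ 0 at y ∈ ∅; common: ∅.
  x = 3: f ≡ 0 at y ∈ {8}; g ≡ 0 at y ∈ {4}; common: ∅.
  x = 4: f ≡ 0 at y ∈ {8}; g ≡ 0 at y ∈ ∅; common: ∅.
  x = 5: f ≡ 0 at y ∈ {5}; g ≡ 0 at y ∈ ∅; common: ∅.
  x = 6: f ≡ 0 at y ∈ {6}; g ≡ 0 at y ∈ {3}; common: ∅.
  x = 7: f ≡ 0 at y ∈ {3}; g ≡ 0 at y ∈ ∅; common: ∅.
  x = 8: f ≡ 0 at y ∈ {3}; g ≡ 0 at y ∈ {0, 1}; common: ∅.
  x = 9: f ≡ 0 at y ∈ {5}; g ≡ 0 at y ∈ {1, 3}; common: ∅.
  x = 10: f ≡ 0 at y ∈ {4}; g ≡ 0 at y ∈ {0, 7}; common: ∅.
Collecting: common zeros = {(1, 7)}, so the count is 1.
Comparison with the Bézout bound: 1 ≤ 4 = deg(f)·deg(g), as expected for curves with no common component (the affine F_11-count falls short of the bound because intersections may lie at infinity, over extension fields, or carry multiplicity).


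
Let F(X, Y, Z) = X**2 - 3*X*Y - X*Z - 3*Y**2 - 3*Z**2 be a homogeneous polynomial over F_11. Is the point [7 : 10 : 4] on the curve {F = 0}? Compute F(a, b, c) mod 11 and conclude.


F(7,10,4) ≡ 2 (mod 11); P is NOT on the curve.

Evaluate F(7, 10, 4) term-by-term (mod 11).
  X**2 ↦ 1·49·1·1 = 49
  -3*X*Y ↦ -3·7·10·1 = -210
  -X*Z ↦ -1·7·1·4 = -28
  -3*Y**2 ↦ -3·1·100·1 = -300
  -3*Z**2 ↦ -3·1·1·16 = -48
Sum: F(7, 10, 4) = (49) + (-210) + (-28) + (-300) + (-48) = -537.
Reducing mod 11: -537 ≡ 2 (mod 11).
Since F(a, b, c) ≡ 2 ≠ 0 (mod 11), P does NOT lie on the curve.


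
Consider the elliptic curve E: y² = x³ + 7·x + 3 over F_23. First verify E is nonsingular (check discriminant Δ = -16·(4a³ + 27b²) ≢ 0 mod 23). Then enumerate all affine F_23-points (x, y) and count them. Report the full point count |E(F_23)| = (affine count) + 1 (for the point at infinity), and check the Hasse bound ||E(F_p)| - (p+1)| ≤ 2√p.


Affine points = {(0, 7), (0, 16), (2, 5), (2, 18), (4, 7), (4, 16), (5, 5), (5, 18), (6, 10), (6, 13), (7, 2), (7, 21), (9, 6), (9, 17), (11, 10), (11, 13), (14, 4), (14, 19), (16, 5), (16, 18), (18, 2), (18, 21), (19, 7), (19, 16), (20, 1), (20, 22), (21, 2), (21, 21), (22, 8), (22, 15)}; affine count = 30; |E(F_23)| = 31.

Discriminant check: Δ ∝ 4a³ + 27b² = 4·7³ + 27·3² = 4·343 + 27·9 ≡ 5 (mod 23). Nonzero ⇒ E is nonsingular.
For each x ∈ F_23, compute rhs = x³ + 7·x + 3 mod 23, then count y ∈ F_23 with y² ≡ rhs.
  x = 0: rhs = 3, matching y values: 7, 16 (2 points).
  x = 1: rhs = 11, matching y values: none (0 points).
  x = 2: rhs = 2, matching y values: 5, 18 (2 points).
  x = 3: rhs = 5, matching y values: none (0 points).
  x = 4: rhs = 3, matching y values: 7, 16 (2 points).
  x = 5: rhs = 2, matching y values: 5, 18 (2 points).
  x = 6: rhs = 8, matching y values: 10, 13 (2 points).
  x = 7: rhs = 4, matching y values: 2, 21 (2 points).
  x = 8: rhs = 19, matching y values: none (0 points).
  x = 9: rhs = 13, matching y values: 6, 17 (2 points).
  x = 10: rhs = 15, matching y values: none (0 points).
  x = 11: rhs = 8, matching y values: 10, 13 (2 points).
  x = 12: rhs = 21, matching y values: none (0 points).
  x = 13: rhs = 14, matching y values: none (0 points).
  x = 14: rhs = 16, matching y values: 4, 19 (2 points).
  x = 15: rhs = 10, matching y values: none (0 points).
  x = 16: rhs = 2, matching y values: 5, 18 (2 points).
  x = 17: rhs = 21, matching y values: none (0 points).
  x = 18: rhs = 4, matching y values: 2, 21 (2 points).
  x = 19: rhs = 3, matching y values: 7, 16 (2 points).
  x = 20: rhs = 1, matching y values: 1, 22 (2 points).
  x = 21: rhs = 4, matching y values: 2, 21 (2 points).
  x = 22: rhs = 18, matching y values: 8, 15 (2 points).
Total affine count: 30.
Full point count |E(F_23)| = 30 + 1 = 31.
Hasse bound: |31 − (23+1)| = |7| = 7 ≤ 2√23 ≈ 9.5917 ✓.
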